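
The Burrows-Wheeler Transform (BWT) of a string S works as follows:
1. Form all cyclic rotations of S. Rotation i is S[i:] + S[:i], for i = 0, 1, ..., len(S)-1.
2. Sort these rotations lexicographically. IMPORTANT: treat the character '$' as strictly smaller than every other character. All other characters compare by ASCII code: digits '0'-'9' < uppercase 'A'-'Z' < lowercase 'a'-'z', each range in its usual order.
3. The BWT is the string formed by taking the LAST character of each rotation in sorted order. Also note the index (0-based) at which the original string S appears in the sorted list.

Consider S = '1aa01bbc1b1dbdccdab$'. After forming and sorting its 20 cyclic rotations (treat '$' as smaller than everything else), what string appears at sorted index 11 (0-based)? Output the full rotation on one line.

All 20 rotations (rotation i = S[i:]+S[:i]):
  rot[0] = 1aa01bbc1b1dbdccdab$
  rot[1] = aa01bbc1b1dbdccdab$1
  rot[2] = a01bbc1b1dbdccdab$1a
  rot[3] = 01bbc1b1dbdccdab$1aa
  rot[4] = 1bbc1b1dbdccdab$1aa0
  rot[5] = bbc1b1dbdccdab$1aa01
  rot[6] = bc1b1dbdccdab$1aa01b
  rot[7] = c1b1dbdccdab$1aa01bb
  rot[8] = 1b1dbdccdab$1aa01bbc
  rot[9] = b1dbdccdab$1aa01bbc1
  rot[10] = 1dbdccdab$1aa01bbc1b
  rot[11] = dbdccdab$1aa01bbc1b1
  rot[12] = bdccdab$1aa01bbc1b1d
  rot[13] = dccdab$1aa01bbc1b1db
  rot[14] = ccdab$1aa01bbc1b1dbd
  rot[15] = cdab$1aa01bbc1b1dbdc
  rot[16] = dab$1aa01bbc1b1dbdcc
  rot[17] = ab$1aa01bbc1b1dbdccd
  rot[18] = b$1aa01bbc1b1dbdccda
  rot[19] = $1aa01bbc1b1dbdccdab
Sorted (with $ < everything):
  sorted[0] = $1aa01bbc1b1dbdccdab
  sorted[1] = 01bbc1b1dbdccdab$1aa
  sorted[2] = 1aa01bbc1b1dbdccdab$
  sorted[3] = 1b1dbdccdab$1aa01bbc
  sorted[4] = 1bbc1b1dbdccdab$1aa0
  sorted[5] = 1dbdccdab$1aa01bbc1b
  sorted[6] = a01bbc1b1dbdccdab$1a
  sorted[7] = aa01bbc1b1dbdccdab$1
  sorted[8] = ab$1aa01bbc1b1dbdccd
  sorted[9] = b$1aa01bbc1b1dbdccda
  sorted[10] = b1dbdccdab$1aa01bbc1
  sorted[11] = bbc1b1dbdccdab$1aa01
  sorted[12] = bc1b1dbdccdab$1aa01b
  sorted[13] = bdccdab$1aa01bbc1b1d
  sorted[14] = c1b1dbdccdab$1aa01bb
  sorted[15] = ccdab$1aa01bbc1b1dbd
  sorted[16] = cdab$1aa01bbc1b1dbdc
  sorted[17] = dab$1aa01bbc1b1dbdcc
  sorted[18] = dbdccdab$1aa01bbc1b1
  sorted[19] = dccdab$1aa01bbc1b1db
sorted[11] = bbc1b1dbdccdab$1aa01

Answer: bbc1b1dbdccdab$1aa01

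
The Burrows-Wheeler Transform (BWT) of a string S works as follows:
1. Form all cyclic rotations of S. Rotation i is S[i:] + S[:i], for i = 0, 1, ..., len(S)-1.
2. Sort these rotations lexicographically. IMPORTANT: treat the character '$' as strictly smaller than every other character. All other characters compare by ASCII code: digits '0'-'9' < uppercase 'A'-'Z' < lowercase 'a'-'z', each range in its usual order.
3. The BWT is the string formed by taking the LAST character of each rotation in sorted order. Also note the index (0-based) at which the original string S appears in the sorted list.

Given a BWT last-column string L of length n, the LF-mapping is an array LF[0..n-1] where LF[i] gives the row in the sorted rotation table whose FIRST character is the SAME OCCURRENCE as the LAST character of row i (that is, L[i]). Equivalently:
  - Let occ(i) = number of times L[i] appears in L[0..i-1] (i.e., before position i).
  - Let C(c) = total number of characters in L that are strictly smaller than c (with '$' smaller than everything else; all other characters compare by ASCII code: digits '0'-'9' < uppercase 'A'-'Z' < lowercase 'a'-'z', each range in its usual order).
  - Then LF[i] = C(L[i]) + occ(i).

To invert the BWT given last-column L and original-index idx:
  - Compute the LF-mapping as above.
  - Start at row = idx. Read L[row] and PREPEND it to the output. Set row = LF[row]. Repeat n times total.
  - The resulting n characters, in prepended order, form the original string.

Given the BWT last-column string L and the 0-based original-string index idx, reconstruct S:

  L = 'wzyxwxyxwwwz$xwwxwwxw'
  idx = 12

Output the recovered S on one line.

Answer: xwwzxwwywwwywxxwxxzw$

Derivation:
LF mapping: 1 19 17 11 2 12 18 13 3 4 5 20 0 14 6 7 15 8 9 16 10
Walk LF starting at row 12, prepending L[row]:
  step 1: row=12, L[12]='$', prepend. Next row=LF[12]=0
  step 2: row=0, L[0]='w', prepend. Next row=LF[0]=1
  step 3: row=1, L[1]='z', prepend. Next row=LF[1]=19
  step 4: row=19, L[19]='x', prepend. Next row=LF[19]=16
  step 5: row=16, L[16]='x', prepend. Next row=LF[16]=15
  step 6: row=15, L[15]='w', prepend. Next row=LF[15]=7
  step 7: row=7, L[7]='x', prepend. Next row=LF[7]=13
  step 8: row=13, L[13]='x', prepend. Next row=LF[13]=14
  step 9: row=14, L[14]='w', prepend. Next row=LF[14]=6
  step 10: row=6, L[6]='y', prepend. Next row=LF[6]=18
  step 11: row=18, L[18]='w', prepend. Next row=LF[18]=9
  step 12: row=9, L[9]='w', prepend. Next row=LF[9]=4
  step 13: row=4, L[4]='w', prepend. Next row=LF[4]=2
  step 14: row=2, L[2]='y', prepend. Next row=LF[2]=17
  step 15: row=17, L[17]='w', prepend. Next row=LF[17]=8
  step 16: row=8, L[8]='w', prepend. Next row=LF[8]=3
  step 17: row=3, L[3]='x', prepend. Next row=LF[3]=11
  step 18: row=11, L[11]='z', prepend. Next row=LF[11]=20
  step 19: row=20, L[20]='w', prepend. Next row=LF[20]=10
  step 20: row=10, L[10]='w', prepend. Next row=LF[10]=5
  step 21: row=5, L[5]='x', prepend. Next row=LF[5]=12
Reversed output: xwwzxwwywwwywxxwxxzw$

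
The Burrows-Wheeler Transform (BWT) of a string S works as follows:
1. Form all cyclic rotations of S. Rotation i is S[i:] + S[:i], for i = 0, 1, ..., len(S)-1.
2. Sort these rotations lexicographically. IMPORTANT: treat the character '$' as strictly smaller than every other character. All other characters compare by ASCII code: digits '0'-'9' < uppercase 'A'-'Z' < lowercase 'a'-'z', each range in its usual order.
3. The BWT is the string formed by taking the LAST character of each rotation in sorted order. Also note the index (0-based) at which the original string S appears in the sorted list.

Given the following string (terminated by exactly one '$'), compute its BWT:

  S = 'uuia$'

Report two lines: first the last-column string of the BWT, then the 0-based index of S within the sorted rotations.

Answer: aiuu$
4

Derivation:
All 5 rotations (rotation i = S[i:]+S[:i]):
  rot[0] = uuia$
  rot[1] = uia$u
  rot[2] = ia$uu
  rot[3] = a$uui
  rot[4] = $uuia
Sorted (with $ < everything):
  sorted[0] = $uuia  (last char: 'a')
  sorted[1] = a$uui  (last char: 'i')
  sorted[2] = ia$uu  (last char: 'u')
  sorted[3] = uia$u  (last char: 'u')
  sorted[4] = uuia$  (last char: '$')
Last column: aiuu$
Original string S is at sorted index 4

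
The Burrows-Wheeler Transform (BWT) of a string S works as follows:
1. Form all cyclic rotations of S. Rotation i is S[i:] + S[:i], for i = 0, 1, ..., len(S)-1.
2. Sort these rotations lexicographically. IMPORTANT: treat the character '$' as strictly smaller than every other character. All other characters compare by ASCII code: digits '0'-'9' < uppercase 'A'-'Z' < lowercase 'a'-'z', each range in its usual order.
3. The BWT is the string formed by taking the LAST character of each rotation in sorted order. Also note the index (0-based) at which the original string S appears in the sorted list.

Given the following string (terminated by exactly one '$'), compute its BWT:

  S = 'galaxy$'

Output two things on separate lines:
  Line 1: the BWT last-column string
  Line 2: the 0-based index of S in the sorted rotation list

All 7 rotations (rotation i = S[i:]+S[:i]):
  rot[0] = galaxy$
  rot[1] = alaxy$g
  rot[2] = laxy$ga
  rot[3] = axy$gal
  rot[4] = xy$gala
  rot[5] = y$galax
  rot[6] = $galaxy
Sorted (with $ < everything):
  sorted[0] = $galaxy  (last char: 'y')
  sorted[1] = alaxy$g  (last char: 'g')
  sorted[2] = axy$gal  (last char: 'l')
  sorted[3] = galaxy$  (last char: '$')
  sorted[4] = laxy$ga  (last char: 'a')
  sorted[5] = xy$gala  (last char: 'a')
  sorted[6] = y$galax  (last char: 'x')
Last column: ygl$aax
Original string S is at sorted index 3

Answer: ygl$aax
3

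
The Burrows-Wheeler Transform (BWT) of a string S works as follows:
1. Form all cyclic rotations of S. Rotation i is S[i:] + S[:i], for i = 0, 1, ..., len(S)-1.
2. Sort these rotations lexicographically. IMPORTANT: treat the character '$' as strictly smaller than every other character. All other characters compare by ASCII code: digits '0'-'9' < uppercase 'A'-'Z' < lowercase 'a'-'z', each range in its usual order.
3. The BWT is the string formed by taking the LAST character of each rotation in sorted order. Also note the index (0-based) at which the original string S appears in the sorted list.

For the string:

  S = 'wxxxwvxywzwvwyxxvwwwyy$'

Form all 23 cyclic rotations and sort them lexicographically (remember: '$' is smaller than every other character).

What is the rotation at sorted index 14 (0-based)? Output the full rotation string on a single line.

Answer: xxvwwwyy$wxxxwvxywzwvwy

Derivation:
All 23 rotations (rotation i = S[i:]+S[:i]):
  rot[0] = wxxxwvxywzwvwyxxvwwwyy$
  rot[1] = xxxwvxywzwvwyxxvwwwyy$w
  rot[2] = xxwvxywzwvwyxxvwwwyy$wx
  rot[3] = xwvxywzwvwyxxvwwwyy$wxx
  rot[4] = wvxywzwvwyxxvwwwyy$wxxx
  rot[5] = vxywzwvwyxxvwwwyy$wxxxw
  rot[6] = xywzwvwyxxvwwwyy$wxxxwv
  rot[7] = ywzwvwyxxvwwwyy$wxxxwvx
  rot[8] = wzwvwyxxvwwwyy$wxxxwvxy
  rot[9] = zwvwyxxvwwwyy$wxxxwvxyw
  rot[10] = wvwyxxvwwwyy$wxxxwvxywz
  rot[11] = vwyxxvwwwyy$wxxxwvxywzw
  rot[12] = wyxxvwwwyy$wxxxwvxywzwv
  rot[13] = yxxvwwwyy$wxxxwvxywzwvw
  rot[14] = xxvwwwyy$wxxxwvxywzwvwy
  rot[15] = xvwwwyy$wxxxwvxywzwvwyx
  rot[16] = vwwwyy$wxxxwvxywzwvwyxx
  rot[17] = wwwyy$wxxxwvxywzwvwyxxv
  rot[18] = wwyy$wxxxwvxywzwvwyxxvw
  rot[19] = wyy$wxxxwvxywzwvwyxxvww
  rot[20] = yy$wxxxwvxywzwvwyxxvwww
  rot[21] = y$wxxxwvxywzwvwyxxvwwwy
  rot[22] = $wxxxwvxywzwvwyxxvwwwyy
Sorted (with $ < everything):
  sorted[0] = $wxxxwvxywzwvwyxxvwwwyy
  sorted[1] = vwwwyy$wxxxwvxywzwvwyxx
  sorted[2] = vwyxxvwwwyy$wxxxwvxywzw
  sorted[3] = vxywzwvwyxxvwwwyy$wxxxw
  sorted[4] = wvwyxxvwwwyy$wxxxwvxywz
  sorted[5] = wvxywzwvwyxxvwwwyy$wxxx
  sorted[6] = wwwyy$wxxxwvxywzwvwyxxv
  sorted[7] = wwyy$wxxxwvxywzwvwyxxvw
  sorted[8] = wxxxwvxywzwvwyxxvwwwyy$
  sorted[9] = wyxxvwwwyy$wxxxwvxywzwv
  sorted[10] = wyy$wxxxwvxywzwvwyxxvww
  sorted[11] = wzwvwyxxvwwwyy$wxxxwvxy
  sorted[12] = xvwwwyy$wxxxwvxywzwvwyx
  sorted[13] = xwvxywzwvwyxxvwwwyy$wxx
  sorted[14] = xxvwwwyy$wxxxwvxywzwvwy
  sorted[15] = xxwvxywzwvwyxxvwwwyy$wx
  sorted[16] = xxxwvxywzwvwyxxvwwwyy$w
  sorted[17] = xywzwvwyxxvwwwyy$wxxxwv
  sorted[18] = y$wxxxwvxywzwvwyxxvwwwy
  sorted[19] = ywzwvwyxxvwwwyy$wxxxwvx
  sorted[20] = yxxvwwwyy$wxxxwvxywzwvw
  sorted[21] = yy$wxxxwvxywzwvwyxxvwww
  sorted[22] = zwvwyxxvwwwyy$wxxxwvxyw
sorted[14] = xxvwwwyy$wxxxwvxywzwvwy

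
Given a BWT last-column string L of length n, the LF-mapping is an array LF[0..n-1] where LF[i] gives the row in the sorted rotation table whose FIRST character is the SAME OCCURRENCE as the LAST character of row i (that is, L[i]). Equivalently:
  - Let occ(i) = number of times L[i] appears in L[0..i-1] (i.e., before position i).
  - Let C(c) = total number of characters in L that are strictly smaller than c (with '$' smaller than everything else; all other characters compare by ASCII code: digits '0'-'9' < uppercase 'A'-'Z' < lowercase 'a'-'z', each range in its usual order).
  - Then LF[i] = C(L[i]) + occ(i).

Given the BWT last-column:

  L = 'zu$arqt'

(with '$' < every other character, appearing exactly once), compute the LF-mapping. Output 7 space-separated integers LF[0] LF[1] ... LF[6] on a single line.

Answer: 6 5 0 1 3 2 4

Derivation:
Char counts: '$':1, 'a':1, 'q':1, 'r':1, 't':1, 'u':1, 'z':1
C (first-col start): C('$')=0, C('a')=1, C('q')=2, C('r')=3, C('t')=4, C('u')=5, C('z')=6
L[0]='z': occ=0, LF[0]=C('z')+0=6+0=6
L[1]='u': occ=0, LF[1]=C('u')+0=5+0=5
L[2]='$': occ=0, LF[2]=C('$')+0=0+0=0
L[3]='a': occ=0, LF[3]=C('a')+0=1+0=1
L[4]='r': occ=0, LF[4]=C('r')+0=3+0=3
L[5]='q': occ=0, LF[5]=C('q')+0=2+0=2
L[6]='t': occ=0, LF[6]=C('t')+0=4+0=4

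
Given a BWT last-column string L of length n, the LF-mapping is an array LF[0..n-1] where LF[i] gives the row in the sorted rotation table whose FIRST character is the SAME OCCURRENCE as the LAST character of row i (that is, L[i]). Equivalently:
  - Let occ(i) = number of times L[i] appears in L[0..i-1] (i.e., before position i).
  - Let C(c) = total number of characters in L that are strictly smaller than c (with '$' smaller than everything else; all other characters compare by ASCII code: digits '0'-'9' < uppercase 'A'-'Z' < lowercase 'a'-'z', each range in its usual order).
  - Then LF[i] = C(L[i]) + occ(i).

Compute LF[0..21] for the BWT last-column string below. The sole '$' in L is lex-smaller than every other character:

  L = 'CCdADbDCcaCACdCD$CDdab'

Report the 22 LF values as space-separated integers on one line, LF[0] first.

Char counts: '$':1, 'A':2, 'C':7, 'D':4, 'a':2, 'b':2, 'c':1, 'd':3
C (first-col start): C('$')=0, C('A')=1, C('C')=3, C('D')=10, C('a')=14, C('b')=16, C('c')=18, C('d')=19
L[0]='C': occ=0, LF[0]=C('C')+0=3+0=3
L[1]='C': occ=1, LF[1]=C('C')+1=3+1=4
L[2]='d': occ=0, LF[2]=C('d')+0=19+0=19
L[3]='A': occ=0, LF[3]=C('A')+0=1+0=1
L[4]='D': occ=0, LF[4]=C('D')+0=10+0=10
L[5]='b': occ=0, LF[5]=C('b')+0=16+0=16
L[6]='D': occ=1, LF[6]=C('D')+1=10+1=11
L[7]='C': occ=2, LF[7]=C('C')+2=3+2=5
L[8]='c': occ=0, LF[8]=C('c')+0=18+0=18
L[9]='a': occ=0, LF[9]=C('a')+0=14+0=14
L[10]='C': occ=3, LF[10]=C('C')+3=3+3=6
L[11]='A': occ=1, LF[11]=C('A')+1=1+1=2
L[12]='C': occ=4, LF[12]=C('C')+4=3+4=7
L[13]='d': occ=1, LF[13]=C('d')+1=19+1=20
L[14]='C': occ=5, LF[14]=C('C')+5=3+5=8
L[15]='D': occ=2, LF[15]=C('D')+2=10+2=12
L[16]='$': occ=0, LF[16]=C('$')+0=0+0=0
L[17]='C': occ=6, LF[17]=C('C')+6=3+6=9
L[18]='D': occ=3, LF[18]=C('D')+3=10+3=13
L[19]='d': occ=2, LF[19]=C('d')+2=19+2=21
L[20]='a': occ=1, LF[20]=C('a')+1=14+1=15
L[21]='b': occ=1, LF[21]=C('b')+1=16+1=17

Answer: 3 4 19 1 10 16 11 5 18 14 6 2 7 20 8 12 0 9 13 21 15 17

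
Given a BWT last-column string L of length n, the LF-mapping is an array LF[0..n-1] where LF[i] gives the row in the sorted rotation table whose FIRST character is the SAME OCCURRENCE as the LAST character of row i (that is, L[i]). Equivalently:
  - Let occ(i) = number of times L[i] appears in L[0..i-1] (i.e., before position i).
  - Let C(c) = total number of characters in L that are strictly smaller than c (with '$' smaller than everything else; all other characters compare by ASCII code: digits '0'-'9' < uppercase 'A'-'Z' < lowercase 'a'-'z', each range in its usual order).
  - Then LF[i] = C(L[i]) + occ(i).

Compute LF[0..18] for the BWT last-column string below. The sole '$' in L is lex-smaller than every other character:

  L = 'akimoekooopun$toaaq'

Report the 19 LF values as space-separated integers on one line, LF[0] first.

Answer: 1 6 5 8 10 4 7 11 12 13 15 18 9 0 17 14 2 3 16

Derivation:
Char counts: '$':1, 'a':3, 'e':1, 'i':1, 'k':2, 'm':1, 'n':1, 'o':5, 'p':1, 'q':1, 't':1, 'u':1
C (first-col start): C('$')=0, C('a')=1, C('e')=4, C('i')=5, C('k')=6, C('m')=8, C('n')=9, C('o')=10, C('p')=15, C('q')=16, C('t')=17, C('u')=18
L[0]='a': occ=0, LF[0]=C('a')+0=1+0=1
L[1]='k': occ=0, LF[1]=C('k')+0=6+0=6
L[2]='i': occ=0, LF[2]=C('i')+0=5+0=5
L[3]='m': occ=0, LF[3]=C('m')+0=8+0=8
L[4]='o': occ=0, LF[4]=C('o')+0=10+0=10
L[5]='e': occ=0, LF[5]=C('e')+0=4+0=4
L[6]='k': occ=1, LF[6]=C('k')+1=6+1=7
L[7]='o': occ=1, LF[7]=C('o')+1=10+1=11
L[8]='o': occ=2, LF[8]=C('o')+2=10+2=12
L[9]='o': occ=3, LF[9]=C('o')+3=10+3=13
L[10]='p': occ=0, LF[10]=C('p')+0=15+0=15
L[11]='u': occ=0, LF[11]=C('u')+0=18+0=18
L[12]='n': occ=0, LF[12]=C('n')+0=9+0=9
L[13]='$': occ=0, LF[13]=C('$')+0=0+0=0
L[14]='t': occ=0, LF[14]=C('t')+0=17+0=17
L[15]='o': occ=4, LF[15]=C('o')+4=10+4=14
L[16]='a': occ=1, LF[16]=C('a')+1=1+1=2
L[17]='a': occ=2, LF[17]=C('a')+2=1+2=3
L[18]='q': occ=0, LF[18]=C('q')+0=16+0=16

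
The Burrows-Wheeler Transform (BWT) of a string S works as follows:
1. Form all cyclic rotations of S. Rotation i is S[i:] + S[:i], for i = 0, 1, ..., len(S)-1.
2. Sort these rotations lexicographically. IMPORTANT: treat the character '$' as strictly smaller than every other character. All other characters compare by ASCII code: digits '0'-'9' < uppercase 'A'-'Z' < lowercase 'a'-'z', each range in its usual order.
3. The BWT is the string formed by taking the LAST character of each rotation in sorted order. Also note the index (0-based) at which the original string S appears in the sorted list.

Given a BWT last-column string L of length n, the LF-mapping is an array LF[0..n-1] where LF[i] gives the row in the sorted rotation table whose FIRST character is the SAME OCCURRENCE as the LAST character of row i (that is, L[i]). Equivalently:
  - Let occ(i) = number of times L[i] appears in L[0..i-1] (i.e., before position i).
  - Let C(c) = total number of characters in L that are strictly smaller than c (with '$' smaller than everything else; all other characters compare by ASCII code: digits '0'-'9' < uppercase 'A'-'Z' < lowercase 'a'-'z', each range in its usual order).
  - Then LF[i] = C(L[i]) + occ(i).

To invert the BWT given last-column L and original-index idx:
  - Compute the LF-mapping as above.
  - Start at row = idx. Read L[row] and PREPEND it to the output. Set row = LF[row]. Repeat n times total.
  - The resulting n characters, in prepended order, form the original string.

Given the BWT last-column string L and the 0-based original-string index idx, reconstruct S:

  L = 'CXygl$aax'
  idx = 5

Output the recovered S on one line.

Answer: galaxyXC$

Derivation:
LF mapping: 1 2 8 5 6 0 3 4 7
Walk LF starting at row 5, prepending L[row]:
  step 1: row=5, L[5]='$', prepend. Next row=LF[5]=0
  step 2: row=0, L[0]='C', prepend. Next row=LF[0]=1
  step 3: row=1, L[1]='X', prepend. Next row=LF[1]=2
  step 4: row=2, L[2]='y', prepend. Next row=LF[2]=8
  step 5: row=8, L[8]='x', prepend. Next row=LF[8]=7
  step 6: row=7, L[7]='a', prepend. Next row=LF[7]=4
  step 7: row=4, L[4]='l', prepend. Next row=LF[4]=6
  step 8: row=6, L[6]='a', prepend. Next row=LF[6]=3
  step 9: row=3, L[3]='g', prepend. Next row=LF[3]=5
Reversed output: galaxyXC$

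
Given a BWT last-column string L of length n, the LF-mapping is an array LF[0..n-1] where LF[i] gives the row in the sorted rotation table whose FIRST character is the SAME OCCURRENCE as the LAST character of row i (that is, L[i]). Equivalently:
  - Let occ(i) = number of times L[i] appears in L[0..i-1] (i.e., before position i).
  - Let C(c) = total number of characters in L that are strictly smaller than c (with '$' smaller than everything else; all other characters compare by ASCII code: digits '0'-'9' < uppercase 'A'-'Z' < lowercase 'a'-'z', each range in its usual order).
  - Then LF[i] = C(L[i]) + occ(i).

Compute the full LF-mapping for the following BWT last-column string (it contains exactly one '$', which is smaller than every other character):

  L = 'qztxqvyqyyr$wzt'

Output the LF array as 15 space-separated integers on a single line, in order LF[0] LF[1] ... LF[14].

Answer: 1 13 5 9 2 7 10 3 11 12 4 0 8 14 6

Derivation:
Char counts: '$':1, 'q':3, 'r':1, 't':2, 'v':1, 'w':1, 'x':1, 'y':3, 'z':2
C (first-col start): C('$')=0, C('q')=1, C('r')=4, C('t')=5, C('v')=7, C('w')=8, C('x')=9, C('y')=10, C('z')=13
L[0]='q': occ=0, LF[0]=C('q')+0=1+0=1
L[1]='z': occ=0, LF[1]=C('z')+0=13+0=13
L[2]='t': occ=0, LF[2]=C('t')+0=5+0=5
L[3]='x': occ=0, LF[3]=C('x')+0=9+0=9
L[4]='q': occ=1, LF[4]=C('q')+1=1+1=2
L[5]='v': occ=0, LF[5]=C('v')+0=7+0=7
L[6]='y': occ=0, LF[6]=C('y')+0=10+0=10
L[7]='q': occ=2, LF[7]=C('q')+2=1+2=3
L[8]='y': occ=1, LF[8]=C('y')+1=10+1=11
L[9]='y': occ=2, LF[9]=C('y')+2=10+2=12
L[10]='r': occ=0, LF[10]=C('r')+0=4+0=4
L[11]='$': occ=0, LF[11]=C('$')+0=0+0=0
L[12]='w': occ=0, LF[12]=C('w')+0=8+0=8
L[13]='z': occ=1, LF[13]=C('z')+1=13+1=14
L[14]='t': occ=1, LF[14]=C('t')+1=5+1=6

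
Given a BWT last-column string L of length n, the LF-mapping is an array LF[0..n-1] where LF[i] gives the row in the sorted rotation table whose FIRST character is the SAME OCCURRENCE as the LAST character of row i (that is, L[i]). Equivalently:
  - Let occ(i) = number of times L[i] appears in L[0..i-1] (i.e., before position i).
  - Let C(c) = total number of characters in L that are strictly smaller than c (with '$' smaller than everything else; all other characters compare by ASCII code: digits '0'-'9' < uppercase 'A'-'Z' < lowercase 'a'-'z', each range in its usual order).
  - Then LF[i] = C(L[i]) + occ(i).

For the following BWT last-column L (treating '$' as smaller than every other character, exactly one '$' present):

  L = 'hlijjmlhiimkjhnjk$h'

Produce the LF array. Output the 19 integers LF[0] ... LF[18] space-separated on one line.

Char counts: '$':1, 'h':4, 'i':3, 'j':4, 'k':2, 'l':2, 'm':2, 'n':1
C (first-col start): C('$')=0, C('h')=1, C('i')=5, C('j')=8, C('k')=12, C('l')=14, C('m')=16, C('n')=18
L[0]='h': occ=0, LF[0]=C('h')+0=1+0=1
L[1]='l': occ=0, LF[1]=C('l')+0=14+0=14
L[2]='i': occ=0, LF[2]=C('i')+0=5+0=5
L[3]='j': occ=0, LF[3]=C('j')+0=8+0=8
L[4]='j': occ=1, LF[4]=C('j')+1=8+1=9
L[5]='m': occ=0, LF[5]=C('m')+0=16+0=16
L[6]='l': occ=1, LF[6]=C('l')+1=14+1=15
L[7]='h': occ=1, LF[7]=C('h')+1=1+1=2
L[8]='i': occ=1, LF[8]=C('i')+1=5+1=6
L[9]='i': occ=2, LF[9]=C('i')+2=5+2=7
L[10]='m': occ=1, LF[10]=C('m')+1=16+1=17
L[11]='k': occ=0, LF[11]=C('k')+0=12+0=12
L[12]='j': occ=2, LF[12]=C('j')+2=8+2=10
L[13]='h': occ=2, LF[13]=C('h')+2=1+2=3
L[14]='n': occ=0, LF[14]=C('n')+0=18+0=18
L[15]='j': occ=3, LF[15]=C('j')+3=8+3=11
L[16]='k': occ=1, LF[16]=C('k')+1=12+1=13
L[17]='$': occ=0, LF[17]=C('$')+0=0+0=0
L[18]='h': occ=3, LF[18]=C('h')+3=1+3=4

Answer: 1 14 5 8 9 16 15 2 6 7 17 12 10 3 18 11 13 0 4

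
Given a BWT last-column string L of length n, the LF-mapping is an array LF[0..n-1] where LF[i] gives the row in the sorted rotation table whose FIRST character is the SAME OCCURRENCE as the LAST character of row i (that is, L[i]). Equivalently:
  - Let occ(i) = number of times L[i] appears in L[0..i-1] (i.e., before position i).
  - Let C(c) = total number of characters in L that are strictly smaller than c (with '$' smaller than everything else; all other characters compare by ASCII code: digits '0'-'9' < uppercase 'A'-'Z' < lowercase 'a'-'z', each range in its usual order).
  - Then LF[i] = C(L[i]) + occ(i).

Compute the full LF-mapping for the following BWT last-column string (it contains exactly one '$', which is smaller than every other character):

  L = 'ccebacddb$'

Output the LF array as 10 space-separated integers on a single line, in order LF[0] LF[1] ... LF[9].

Answer: 4 5 9 2 1 6 7 8 3 0

Derivation:
Char counts: '$':1, 'a':1, 'b':2, 'c':3, 'd':2, 'e':1
C (first-col start): C('$')=0, C('a')=1, C('b')=2, C('c')=4, C('d')=7, C('e')=9
L[0]='c': occ=0, LF[0]=C('c')+0=4+0=4
L[1]='c': occ=1, LF[1]=C('c')+1=4+1=5
L[2]='e': occ=0, LF[2]=C('e')+0=9+0=9
L[3]='b': occ=0, LF[3]=C('b')+0=2+0=2
L[4]='a': occ=0, LF[4]=C('a')+0=1+0=1
L[5]='c': occ=2, LF[5]=C('c')+2=4+2=6
L[6]='d': occ=0, LF[6]=C('d')+0=7+0=7
L[7]='d': occ=1, LF[7]=C('d')+1=7+1=8
L[8]='b': occ=1, LF[8]=C('b')+1=2+1=3
L[9]='$': occ=0, LF[9]=C('$')+0=0+0=0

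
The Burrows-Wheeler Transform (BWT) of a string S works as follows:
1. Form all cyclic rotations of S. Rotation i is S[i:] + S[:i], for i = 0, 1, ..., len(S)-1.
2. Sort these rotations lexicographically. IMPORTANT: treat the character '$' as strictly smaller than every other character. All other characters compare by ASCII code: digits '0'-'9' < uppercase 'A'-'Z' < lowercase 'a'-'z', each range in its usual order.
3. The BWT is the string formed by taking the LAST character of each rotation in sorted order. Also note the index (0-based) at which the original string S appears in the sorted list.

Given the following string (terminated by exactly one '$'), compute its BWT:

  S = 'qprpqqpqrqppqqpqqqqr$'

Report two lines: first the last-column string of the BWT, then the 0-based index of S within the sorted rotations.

Answer: rqprqqqrqq$pppqqqpqpq
10

Derivation:
All 21 rotations (rotation i = S[i:]+S[:i]):
  rot[0] = qprpqqpqrqppqqpqqqqr$
  rot[1] = prpqqpqrqppqqpqqqqr$q
  rot[2] = rpqqpqrqppqqpqqqqr$qp
  rot[3] = pqqpqrqppqqpqqqqr$qpr
  rot[4] = qqpqrqppqqpqqqqr$qprp
  rot[5] = qpqrqppqqpqqqqr$qprpq
  rot[6] = pqrqppqqpqqqqr$qprpqq
  rot[7] = qrqppqqpqqqqr$qprpqqp
  rot[8] = rqppqqpqqqqr$qprpqqpq
  rot[9] = qppqqpqqqqr$qprpqqpqr
  rot[10] = ppqqpqqqqr$qprpqqpqrq
  rot[11] = pqqpqqqqr$qprpqqpqrqp
  rot[12] = qqpqqqqr$qprpqqpqrqpp
  rot[13] = qpqqqqr$qprpqqpqrqppq
  rot[14] = pqqqqr$qprpqqpqrqppqq
  rot[15] = qqqqr$qprpqqpqrqppqqp
  rot[16] = qqqr$qprpqqpqrqppqqpq
  rot[17] = qqr$qprpqqpqrqppqqpqq
  rot[18] = qr$qprpqqpqrqppqqpqqq
  rot[19] = r$qprpqqpqrqppqqpqqqq
  rot[20] = $qprpqqpqrqppqqpqqqqr
Sorted (with $ < everything):
  sorted[0] = $qprpqqpqrqppqqpqqqqr  (last char: 'r')
  sorted[1] = ppqqpqqqqr$qprpqqpqrq  (last char: 'q')
  sorted[2] = pqqpqqqqr$qprpqqpqrqp  (last char: 'p')
  sorted[3] = pqqpqrqppqqpqqqqr$qpr  (last char: 'r')
  sorted[4] = pqqqqr$qprpqqpqrqppqq  (last char: 'q')
  sorted[5] = pqrqppqqpqqqqr$qprpqq  (last char: 'q')
  sorted[6] = prpqqpqrqppqqpqqqqr$q  (last char: 'q')
  sorted[7] = qppqqpqqqqr$qprpqqpqr  (last char: 'r')
  sorted[8] = qpqqqqr$qprpqqpqrqppq  (last char: 'q')
  sorted[9] = qpqrqppqqpqqqqr$qprpq  (last char: 'q')
  sorted[10] = qprpqqpqrqppqqpqqqqr$  (last char: '$')
  sorted[11] = qqpqqqqr$qprpqqpqrqpp  (last char: 'p')
  sorted[12] = qqpqrqppqqpqqqqr$qprp  (last char: 'p')
  sorted[13] = qqqqr$qprpqqpqrqppqqp  (last char: 'p')
  sorted[14] = qqqr$qprpqqpqrqppqqpq  (last char: 'q')
  sorted[15] = qqr$qprpqqpqrqppqqpqq  (last char: 'q')
  sorted[16] = qr$qprpqqpqrqppqqpqqq  (last char: 'q')
  sorted[17] = qrqppqqpqqqqr$qprpqqp  (last char: 'p')
  sorted[18] = r$qprpqqpqrqppqqpqqqq  (last char: 'q')
  sorted[19] = rpqqpqrqppqqpqqqqr$qp  (last char: 'p')
  sorted[20] = rqppqqpqqqqr$qprpqqpq  (last char: 'q')
Last column: rqprqqqrqq$pppqqqpqpq
Original string S is at sorted index 10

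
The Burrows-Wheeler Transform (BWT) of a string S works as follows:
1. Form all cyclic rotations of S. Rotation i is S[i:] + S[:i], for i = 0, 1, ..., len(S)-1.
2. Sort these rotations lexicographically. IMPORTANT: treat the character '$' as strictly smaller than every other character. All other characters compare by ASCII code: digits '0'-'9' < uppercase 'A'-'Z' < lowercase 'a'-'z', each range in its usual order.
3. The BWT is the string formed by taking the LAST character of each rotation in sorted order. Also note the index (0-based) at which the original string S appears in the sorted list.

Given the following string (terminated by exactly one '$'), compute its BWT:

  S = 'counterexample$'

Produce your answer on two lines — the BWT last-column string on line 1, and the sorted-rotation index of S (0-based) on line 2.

All 15 rotations (rotation i = S[i:]+S[:i]):
  rot[0] = counterexample$
  rot[1] = ounterexample$c
  rot[2] = unterexample$co
  rot[3] = nterexample$cou
  rot[4] = terexample$coun
  rot[5] = erexample$count
  rot[6] = rexample$counte
  rot[7] = example$counter
  rot[8] = xample$countere
  rot[9] = ample$counterex
  rot[10] = mple$counterexa
  rot[11] = ple$counterexam
  rot[12] = le$counterexamp
  rot[13] = e$counterexampl
  rot[14] = $counterexample
Sorted (with $ < everything):
  sorted[0] = $counterexample  (last char: 'e')
  sorted[1] = ample$counterex  (last char: 'x')
  sorted[2] = counterexample$  (last char: '$')
  sorted[3] = e$counterexampl  (last char: 'l')
  sorted[4] = erexample$count  (last char: 't')
  sorted[5] = example$counter  (last char: 'r')
  sorted[6] = le$counterexamp  (last char: 'p')
  sorted[7] = mple$counterexa  (last char: 'a')
  sorted[8] = nterexample$cou  (last char: 'u')
  sorted[9] = ounterexample$c  (last char: 'c')
  sorted[10] = ple$counterexam  (last char: 'm')
  sorted[11] = rexample$counte  (last char: 'e')
  sorted[12] = terexample$coun  (last char: 'n')
  sorted[13] = unterexample$co  (last char: 'o')
  sorted[14] = xample$countere  (last char: 'e')
Last column: ex$ltrpaucmenoe
Original string S is at sorted index 2

Answer: ex$ltrpaucmenoe
2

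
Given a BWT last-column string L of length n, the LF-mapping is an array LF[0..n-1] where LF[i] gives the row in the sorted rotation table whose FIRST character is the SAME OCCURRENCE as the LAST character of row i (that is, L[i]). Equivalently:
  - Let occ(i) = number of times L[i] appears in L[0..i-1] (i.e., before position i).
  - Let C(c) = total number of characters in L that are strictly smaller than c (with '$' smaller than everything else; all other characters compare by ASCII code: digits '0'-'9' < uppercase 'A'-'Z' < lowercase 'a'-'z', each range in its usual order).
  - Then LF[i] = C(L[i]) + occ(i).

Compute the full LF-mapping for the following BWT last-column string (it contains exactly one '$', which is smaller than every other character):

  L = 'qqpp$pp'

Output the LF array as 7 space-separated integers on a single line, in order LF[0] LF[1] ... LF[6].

Char counts: '$':1, 'p':4, 'q':2
C (first-col start): C('$')=0, C('p')=1, C('q')=5
L[0]='q': occ=0, LF[0]=C('q')+0=5+0=5
L[1]='q': occ=1, LF[1]=C('q')+1=5+1=6
L[2]='p': occ=0, LF[2]=C('p')+0=1+0=1
L[3]='p': occ=1, LF[3]=C('p')+1=1+1=2
L[4]='$': occ=0, LF[4]=C('$')+0=0+0=0
L[5]='p': occ=2, LF[5]=C('p')+2=1+2=3
L[6]='p': occ=3, LF[6]=C('p')+3=1+3=4

Answer: 5 6 1 2 0 3 4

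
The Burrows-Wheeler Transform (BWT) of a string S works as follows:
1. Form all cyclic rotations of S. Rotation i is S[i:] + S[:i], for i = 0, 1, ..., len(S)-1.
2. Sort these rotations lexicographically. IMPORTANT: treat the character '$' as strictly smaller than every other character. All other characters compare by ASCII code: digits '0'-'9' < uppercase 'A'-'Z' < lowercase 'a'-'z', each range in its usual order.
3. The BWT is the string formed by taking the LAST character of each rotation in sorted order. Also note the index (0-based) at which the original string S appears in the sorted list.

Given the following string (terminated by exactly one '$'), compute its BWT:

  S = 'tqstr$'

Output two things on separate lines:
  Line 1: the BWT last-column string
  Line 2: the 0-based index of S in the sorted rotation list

Answer: rttq$s
4

Derivation:
All 6 rotations (rotation i = S[i:]+S[:i]):
  rot[0] = tqstr$
  rot[1] = qstr$t
  rot[2] = str$tq
  rot[3] = tr$tqs
  rot[4] = r$tqst
  rot[5] = $tqstr
Sorted (with $ < everything):
  sorted[0] = $tqstr  (last char: 'r')
  sorted[1] = qstr$t  (last char: 't')
  sorted[2] = r$tqst  (last char: 't')
  sorted[3] = str$tq  (last char: 'q')
  sorted[4] = tqstr$  (last char: '$')
  sorted[5] = tr$tqs  (last char: 's')
Last column: rttq$s
Original string S is at sorted index 4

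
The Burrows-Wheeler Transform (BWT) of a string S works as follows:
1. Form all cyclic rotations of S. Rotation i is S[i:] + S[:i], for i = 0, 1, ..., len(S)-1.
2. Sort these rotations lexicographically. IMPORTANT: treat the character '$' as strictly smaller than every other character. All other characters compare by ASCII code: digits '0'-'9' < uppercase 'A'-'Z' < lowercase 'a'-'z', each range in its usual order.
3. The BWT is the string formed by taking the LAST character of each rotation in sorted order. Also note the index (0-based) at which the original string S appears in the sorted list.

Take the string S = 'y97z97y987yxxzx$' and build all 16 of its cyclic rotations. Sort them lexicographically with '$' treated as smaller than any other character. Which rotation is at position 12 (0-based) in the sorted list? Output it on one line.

Answer: y987yxxzx$y97z97

Derivation:
All 16 rotations (rotation i = S[i:]+S[:i]):
  rot[0] = y97z97y987yxxzx$
  rot[1] = 97z97y987yxxzx$y
  rot[2] = 7z97y987yxxzx$y9
  rot[3] = z97y987yxxzx$y97
  rot[4] = 97y987yxxzx$y97z
  rot[5] = 7y987yxxzx$y97z9
  rot[6] = y987yxxzx$y97z97
  rot[7] = 987yxxzx$y97z97y
  rot[8] = 87yxxzx$y97z97y9
  rot[9] = 7yxxzx$y97z97y98
  rot[10] = yxxzx$y97z97y987
  rot[11] = xxzx$y97z97y987y
  rot[12] = xzx$y97z97y987yx
  rot[13] = zx$y97z97y987yxx
  rot[14] = x$y97z97y987yxxz
  rot[15] = $y97z97y987yxxzx
Sorted (with $ < everything):
  sorted[0] = $y97z97y987yxxzx
  sorted[1] = 7y987yxxzx$y97z9
  sorted[2] = 7yxxzx$y97z97y98
  sorted[3] = 7z97y987yxxzx$y9
  sorted[4] = 87yxxzx$y97z97y9
  sorted[5] = 97y987yxxzx$y97z
  sorted[6] = 97z97y987yxxzx$y
  sorted[7] = 987yxxzx$y97z97y
  sorted[8] = x$y97z97y987yxxz
  sorted[9] = xxzx$y97z97y987y
  sorted[10] = xzx$y97z97y987yx
  sorted[11] = y97z97y987yxxzx$
  sorted[12] = y987yxxzx$y97z97
  sorted[13] = yxxzx$y97z97y987
  sorted[14] = z97y987yxxzx$y97
  sorted[15] = zx$y97z97y987yxx
sorted[12] = y987yxxzx$y97z97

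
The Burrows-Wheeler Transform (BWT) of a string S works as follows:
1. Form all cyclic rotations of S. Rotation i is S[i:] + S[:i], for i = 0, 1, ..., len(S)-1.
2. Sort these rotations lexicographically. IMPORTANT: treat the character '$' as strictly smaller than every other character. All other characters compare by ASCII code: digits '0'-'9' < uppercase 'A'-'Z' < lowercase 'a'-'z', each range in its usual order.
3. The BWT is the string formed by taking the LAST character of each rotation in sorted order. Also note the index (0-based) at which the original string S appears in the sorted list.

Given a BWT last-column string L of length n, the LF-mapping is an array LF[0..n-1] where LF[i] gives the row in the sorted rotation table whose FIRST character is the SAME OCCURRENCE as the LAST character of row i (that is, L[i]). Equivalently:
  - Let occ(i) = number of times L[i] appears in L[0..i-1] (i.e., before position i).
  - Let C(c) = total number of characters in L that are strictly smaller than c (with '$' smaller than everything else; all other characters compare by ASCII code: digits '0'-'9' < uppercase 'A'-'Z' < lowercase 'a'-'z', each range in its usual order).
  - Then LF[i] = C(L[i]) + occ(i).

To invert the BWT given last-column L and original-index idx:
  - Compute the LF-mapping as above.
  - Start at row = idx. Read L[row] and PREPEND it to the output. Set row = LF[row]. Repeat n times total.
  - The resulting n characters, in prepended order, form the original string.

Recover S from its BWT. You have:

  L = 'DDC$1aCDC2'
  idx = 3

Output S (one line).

LF mapping: 6 7 3 0 1 9 4 8 5 2
Walk LF starting at row 3, prepending L[row]:
  step 1: row=3, L[3]='$', prepend. Next row=LF[3]=0
  step 2: row=0, L[0]='D', prepend. Next row=LF[0]=6
  step 3: row=6, L[6]='C', prepend. Next row=LF[6]=4
  step 4: row=4, L[4]='1', prepend. Next row=LF[4]=1
  step 5: row=1, L[1]='D', prepend. Next row=LF[1]=7
  step 6: row=7, L[7]='D', prepend. Next row=LF[7]=8
  step 7: row=8, L[8]='C', prepend. Next row=LF[8]=5
  step 8: row=5, L[5]='a', prepend. Next row=LF[5]=9
  step 9: row=9, L[9]='2', prepend. Next row=LF[9]=2
  step 10: row=2, L[2]='C', prepend. Next row=LF[2]=3
Reversed output: C2aCDD1CD$

Answer: C2aCDD1CD$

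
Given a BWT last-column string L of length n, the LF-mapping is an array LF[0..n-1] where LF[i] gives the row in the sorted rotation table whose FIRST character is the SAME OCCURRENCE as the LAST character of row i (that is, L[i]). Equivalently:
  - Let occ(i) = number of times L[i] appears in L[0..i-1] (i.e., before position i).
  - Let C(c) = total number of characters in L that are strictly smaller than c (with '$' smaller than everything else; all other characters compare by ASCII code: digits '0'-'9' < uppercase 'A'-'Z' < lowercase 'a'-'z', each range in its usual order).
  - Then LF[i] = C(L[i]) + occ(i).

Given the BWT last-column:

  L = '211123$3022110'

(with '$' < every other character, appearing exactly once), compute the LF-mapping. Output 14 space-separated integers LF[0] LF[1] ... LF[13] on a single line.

Char counts: '$':1, '0':2, '1':5, '2':4, '3':2
C (first-col start): C('$')=0, C('0')=1, C('1')=3, C('2')=8, C('3')=12
L[0]='2': occ=0, LF[0]=C('2')+0=8+0=8
L[1]='1': occ=0, LF[1]=C('1')+0=3+0=3
L[2]='1': occ=1, LF[2]=C('1')+1=3+1=4
L[3]='1': occ=2, LF[3]=C('1')+2=3+2=5
L[4]='2': occ=1, LF[4]=C('2')+1=8+1=9
L[5]='3': occ=0, LF[5]=C('3')+0=12+0=12
L[6]='$': occ=0, LF[6]=C('$')+0=0+0=0
L[7]='3': occ=1, LF[7]=C('3')+1=12+1=13
L[8]='0': occ=0, LF[8]=C('0')+0=1+0=1
L[9]='2': occ=2, LF[9]=C('2')+2=8+2=10
L[10]='2': occ=3, LF[10]=C('2')+3=8+3=11
L[11]='1': occ=3, LF[11]=C('1')+3=3+3=6
L[12]='1': occ=4, LF[12]=C('1')+4=3+4=7
L[13]='0': occ=1, LF[13]=C('0')+1=1+1=2

Answer: 8 3 4 5 9 12 0 13 1 10 11 6 7 2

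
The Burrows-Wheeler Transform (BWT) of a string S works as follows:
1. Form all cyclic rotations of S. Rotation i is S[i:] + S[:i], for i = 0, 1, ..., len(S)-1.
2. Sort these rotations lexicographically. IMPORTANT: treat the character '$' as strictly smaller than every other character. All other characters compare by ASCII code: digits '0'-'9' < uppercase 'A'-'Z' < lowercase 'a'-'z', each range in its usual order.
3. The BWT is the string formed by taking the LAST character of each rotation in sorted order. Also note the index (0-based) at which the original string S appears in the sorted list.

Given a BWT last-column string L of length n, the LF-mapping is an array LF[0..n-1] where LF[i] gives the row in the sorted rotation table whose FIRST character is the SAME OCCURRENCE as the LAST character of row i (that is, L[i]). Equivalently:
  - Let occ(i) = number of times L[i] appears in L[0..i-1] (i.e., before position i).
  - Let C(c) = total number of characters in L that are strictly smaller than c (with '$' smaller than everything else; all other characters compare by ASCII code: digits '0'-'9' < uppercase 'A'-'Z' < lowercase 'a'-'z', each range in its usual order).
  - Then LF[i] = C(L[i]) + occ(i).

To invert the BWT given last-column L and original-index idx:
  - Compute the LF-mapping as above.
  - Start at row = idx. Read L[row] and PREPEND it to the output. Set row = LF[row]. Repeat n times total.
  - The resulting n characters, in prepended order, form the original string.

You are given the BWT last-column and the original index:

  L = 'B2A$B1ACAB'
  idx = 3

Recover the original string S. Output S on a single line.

Answer: A21ABCBAB$

Derivation:
LF mapping: 6 2 3 0 7 1 4 9 5 8
Walk LF starting at row 3, prepending L[row]:
  step 1: row=3, L[3]='$', prepend. Next row=LF[3]=0
  step 2: row=0, L[0]='B', prepend. Next row=LF[0]=6
  step 3: row=6, L[6]='A', prepend. Next row=LF[6]=4
  step 4: row=4, L[4]='B', prepend. Next row=LF[4]=7
  step 5: row=7, L[7]='C', prepend. Next row=LF[7]=9
  step 6: row=9, L[9]='B', prepend. Next row=LF[9]=8
  step 7: row=8, L[8]='A', prepend. Next row=LF[8]=5
  step 8: row=5, L[5]='1', prepend. Next row=LF[5]=1
  step 9: row=1, L[1]='2', prepend. Next row=LF[1]=2
  step 10: row=2, L[2]='A', prepend. Next row=LF[2]=3
Reversed output: A21ABCBAB$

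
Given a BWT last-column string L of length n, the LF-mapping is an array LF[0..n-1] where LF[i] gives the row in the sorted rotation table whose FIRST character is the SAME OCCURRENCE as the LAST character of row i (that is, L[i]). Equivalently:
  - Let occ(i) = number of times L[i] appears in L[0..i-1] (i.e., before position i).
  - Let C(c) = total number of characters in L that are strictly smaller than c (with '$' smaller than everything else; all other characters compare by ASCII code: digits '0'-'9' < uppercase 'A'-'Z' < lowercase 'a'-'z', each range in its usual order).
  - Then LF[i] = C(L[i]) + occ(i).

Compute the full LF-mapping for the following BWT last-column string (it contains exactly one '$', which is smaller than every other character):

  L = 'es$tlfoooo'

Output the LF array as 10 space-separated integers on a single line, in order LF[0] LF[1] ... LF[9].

Answer: 1 8 0 9 3 2 4 5 6 7

Derivation:
Char counts: '$':1, 'e':1, 'f':1, 'l':1, 'o':4, 's':1, 't':1
C (first-col start): C('$')=0, C('e')=1, C('f')=2, C('l')=3, C('o')=4, C('s')=8, C('t')=9
L[0]='e': occ=0, LF[0]=C('e')+0=1+0=1
L[1]='s': occ=0, LF[1]=C('s')+0=8+0=8
L[2]='$': occ=0, LF[2]=C('$')+0=0+0=0
L[3]='t': occ=0, LF[3]=C('t')+0=9+0=9
L[4]='l': occ=0, LF[4]=C('l')+0=3+0=3
L[5]='f': occ=0, LF[5]=C('f')+0=2+0=2
L[6]='o': occ=0, LF[6]=C('o')+0=4+0=4
L[7]='o': occ=1, LF[7]=C('o')+1=4+1=5
L[8]='o': occ=2, LF[8]=C('o')+2=4+2=6
L[9]='o': occ=3, LF[9]=C('o')+3=4+3=7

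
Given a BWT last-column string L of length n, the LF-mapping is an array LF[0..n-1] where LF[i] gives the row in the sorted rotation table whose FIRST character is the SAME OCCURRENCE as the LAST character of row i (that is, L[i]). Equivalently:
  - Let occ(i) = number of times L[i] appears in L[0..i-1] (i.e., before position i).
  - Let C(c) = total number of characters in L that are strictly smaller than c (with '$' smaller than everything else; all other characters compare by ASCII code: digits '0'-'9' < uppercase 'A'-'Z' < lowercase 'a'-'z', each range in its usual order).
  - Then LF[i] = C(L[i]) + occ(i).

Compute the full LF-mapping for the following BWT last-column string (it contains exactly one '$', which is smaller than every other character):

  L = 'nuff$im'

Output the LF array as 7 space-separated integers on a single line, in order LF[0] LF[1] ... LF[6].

Char counts: '$':1, 'f':2, 'i':1, 'm':1, 'n':1, 'u':1
C (first-col start): C('$')=0, C('f')=1, C('i')=3, C('m')=4, C('n')=5, C('u')=6
L[0]='n': occ=0, LF[0]=C('n')+0=5+0=5
L[1]='u': occ=0, LF[1]=C('u')+0=6+0=6
L[2]='f': occ=0, LF[2]=C('f')+0=1+0=1
L[3]='f': occ=1, LF[3]=C('f')+1=1+1=2
L[4]='$': occ=0, LF[4]=C('$')+0=0+0=0
L[5]='i': occ=0, LF[5]=C('i')+0=3+0=3
L[6]='m': occ=0, LF[6]=C('m')+0=4+0=4

Answer: 5 6 1 2 0 3 4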